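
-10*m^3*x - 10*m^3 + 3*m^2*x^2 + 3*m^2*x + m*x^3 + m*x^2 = (-2*m + x)*(5*m + x)*(m*x + m)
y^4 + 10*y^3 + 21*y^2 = y^2*(y + 3)*(y + 7)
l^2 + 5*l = l*(l + 5)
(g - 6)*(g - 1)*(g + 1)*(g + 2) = g^4 - 4*g^3 - 13*g^2 + 4*g + 12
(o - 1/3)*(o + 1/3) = o^2 - 1/9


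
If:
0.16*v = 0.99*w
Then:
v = 6.1875*w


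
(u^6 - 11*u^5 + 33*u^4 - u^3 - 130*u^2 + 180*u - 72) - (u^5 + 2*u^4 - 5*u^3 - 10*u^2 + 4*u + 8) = u^6 - 12*u^5 + 31*u^4 + 4*u^3 - 120*u^2 + 176*u - 80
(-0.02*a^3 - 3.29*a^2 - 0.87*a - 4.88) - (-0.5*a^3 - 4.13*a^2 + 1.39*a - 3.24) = 0.48*a^3 + 0.84*a^2 - 2.26*a - 1.64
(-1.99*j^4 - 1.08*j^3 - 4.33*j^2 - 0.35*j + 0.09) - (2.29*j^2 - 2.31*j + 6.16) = -1.99*j^4 - 1.08*j^3 - 6.62*j^2 + 1.96*j - 6.07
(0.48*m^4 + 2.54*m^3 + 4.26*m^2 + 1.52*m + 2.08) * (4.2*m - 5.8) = 2.016*m^5 + 7.884*m^4 + 3.16*m^3 - 18.324*m^2 - 0.0799999999999983*m - 12.064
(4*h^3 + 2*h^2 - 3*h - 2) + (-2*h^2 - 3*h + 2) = 4*h^3 - 6*h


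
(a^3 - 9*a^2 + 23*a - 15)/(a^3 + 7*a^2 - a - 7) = (a^2 - 8*a + 15)/(a^2 + 8*a + 7)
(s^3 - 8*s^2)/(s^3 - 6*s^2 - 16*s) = s/(s + 2)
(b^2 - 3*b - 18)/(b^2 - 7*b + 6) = (b + 3)/(b - 1)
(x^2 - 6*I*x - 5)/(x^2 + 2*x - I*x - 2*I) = (x - 5*I)/(x + 2)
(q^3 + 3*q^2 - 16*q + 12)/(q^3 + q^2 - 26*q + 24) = (q - 2)/(q - 4)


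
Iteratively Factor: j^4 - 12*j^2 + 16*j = (j)*(j^3 - 12*j + 16) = j*(j - 2)*(j^2 + 2*j - 8) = j*(j - 2)^2*(j + 4)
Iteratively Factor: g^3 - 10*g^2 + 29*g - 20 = (g - 1)*(g^2 - 9*g + 20) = (g - 5)*(g - 1)*(g - 4)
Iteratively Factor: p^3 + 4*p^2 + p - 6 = (p - 1)*(p^2 + 5*p + 6) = (p - 1)*(p + 2)*(p + 3)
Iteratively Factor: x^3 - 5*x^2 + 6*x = (x - 3)*(x^2 - 2*x) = x*(x - 3)*(x - 2)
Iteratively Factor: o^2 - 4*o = (o)*(o - 4)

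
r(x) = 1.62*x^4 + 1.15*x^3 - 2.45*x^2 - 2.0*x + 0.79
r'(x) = 6.48*x^3 + 3.45*x^2 - 4.9*x - 2.0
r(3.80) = 358.71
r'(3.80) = 384.77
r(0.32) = -0.05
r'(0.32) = -3.00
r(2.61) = 74.50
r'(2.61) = 123.92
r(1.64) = 7.71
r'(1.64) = 27.83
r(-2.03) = 12.64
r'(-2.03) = -32.04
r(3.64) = 300.91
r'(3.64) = 338.40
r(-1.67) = 4.54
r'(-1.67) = -14.38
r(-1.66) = 4.40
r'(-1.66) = -14.00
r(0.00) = 0.79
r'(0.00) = -2.00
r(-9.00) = 9610.81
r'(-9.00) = -4402.37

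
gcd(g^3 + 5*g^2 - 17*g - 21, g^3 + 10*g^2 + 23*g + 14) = g^2 + 8*g + 7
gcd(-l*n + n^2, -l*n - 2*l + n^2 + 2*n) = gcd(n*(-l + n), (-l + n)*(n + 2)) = l - n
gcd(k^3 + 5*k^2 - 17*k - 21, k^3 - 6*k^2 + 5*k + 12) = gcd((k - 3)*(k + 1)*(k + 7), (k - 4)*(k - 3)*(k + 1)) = k^2 - 2*k - 3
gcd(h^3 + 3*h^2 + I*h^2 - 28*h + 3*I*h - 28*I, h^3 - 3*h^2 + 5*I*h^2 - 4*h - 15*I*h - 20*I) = h - 4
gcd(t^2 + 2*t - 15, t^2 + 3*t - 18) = t - 3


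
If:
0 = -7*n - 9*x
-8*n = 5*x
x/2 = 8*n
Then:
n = 0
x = 0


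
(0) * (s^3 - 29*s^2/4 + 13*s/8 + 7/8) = 0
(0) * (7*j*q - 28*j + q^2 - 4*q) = 0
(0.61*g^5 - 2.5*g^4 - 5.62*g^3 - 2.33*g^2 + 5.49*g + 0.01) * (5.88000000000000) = 3.5868*g^5 - 14.7*g^4 - 33.0456*g^3 - 13.7004*g^2 + 32.2812*g + 0.0588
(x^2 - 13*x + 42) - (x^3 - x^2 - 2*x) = -x^3 + 2*x^2 - 11*x + 42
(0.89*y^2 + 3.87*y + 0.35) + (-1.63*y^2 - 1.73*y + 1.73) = -0.74*y^2 + 2.14*y + 2.08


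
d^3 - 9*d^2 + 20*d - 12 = (d - 6)*(d - 2)*(d - 1)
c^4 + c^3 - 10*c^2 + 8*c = c*(c - 2)*(c - 1)*(c + 4)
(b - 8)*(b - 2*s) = b^2 - 2*b*s - 8*b + 16*s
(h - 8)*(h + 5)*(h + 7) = h^3 + 4*h^2 - 61*h - 280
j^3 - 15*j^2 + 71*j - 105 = (j - 7)*(j - 5)*(j - 3)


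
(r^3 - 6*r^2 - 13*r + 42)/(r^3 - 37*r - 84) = (r - 2)/(r + 4)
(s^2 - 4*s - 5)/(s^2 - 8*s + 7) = (s^2 - 4*s - 5)/(s^2 - 8*s + 7)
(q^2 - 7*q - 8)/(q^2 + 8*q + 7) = (q - 8)/(q + 7)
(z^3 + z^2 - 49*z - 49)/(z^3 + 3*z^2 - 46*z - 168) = (z^2 + 8*z + 7)/(z^2 + 10*z + 24)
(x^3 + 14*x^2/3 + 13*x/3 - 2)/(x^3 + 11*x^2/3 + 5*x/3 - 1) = (x + 2)/(x + 1)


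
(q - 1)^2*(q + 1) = q^3 - q^2 - q + 1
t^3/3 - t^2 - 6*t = t*(t/3 + 1)*(t - 6)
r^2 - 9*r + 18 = (r - 6)*(r - 3)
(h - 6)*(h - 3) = h^2 - 9*h + 18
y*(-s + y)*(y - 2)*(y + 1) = -s*y^3 + s*y^2 + 2*s*y + y^4 - y^3 - 2*y^2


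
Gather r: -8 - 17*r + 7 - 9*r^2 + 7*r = -9*r^2 - 10*r - 1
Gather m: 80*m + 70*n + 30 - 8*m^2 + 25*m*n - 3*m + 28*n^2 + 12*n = -8*m^2 + m*(25*n + 77) + 28*n^2 + 82*n + 30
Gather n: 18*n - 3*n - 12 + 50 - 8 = 15*n + 30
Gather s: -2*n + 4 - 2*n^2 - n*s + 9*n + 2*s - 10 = -2*n^2 + 7*n + s*(2 - n) - 6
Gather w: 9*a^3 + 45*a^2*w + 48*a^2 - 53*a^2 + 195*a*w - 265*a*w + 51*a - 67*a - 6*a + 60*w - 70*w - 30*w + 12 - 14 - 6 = 9*a^3 - 5*a^2 - 22*a + w*(45*a^2 - 70*a - 40) - 8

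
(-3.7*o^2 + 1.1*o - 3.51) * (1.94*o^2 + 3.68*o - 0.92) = -7.178*o^4 - 11.482*o^3 + 0.642600000000002*o^2 - 13.9288*o + 3.2292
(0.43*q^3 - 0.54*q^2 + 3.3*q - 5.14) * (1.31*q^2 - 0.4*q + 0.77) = 0.5633*q^5 - 0.8794*q^4 + 4.8701*q^3 - 8.4692*q^2 + 4.597*q - 3.9578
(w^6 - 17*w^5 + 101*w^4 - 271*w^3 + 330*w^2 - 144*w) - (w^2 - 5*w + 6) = w^6 - 17*w^5 + 101*w^4 - 271*w^3 + 329*w^2 - 139*w - 6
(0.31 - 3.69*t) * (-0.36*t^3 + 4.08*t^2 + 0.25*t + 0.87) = 1.3284*t^4 - 15.1668*t^3 + 0.3423*t^2 - 3.1328*t + 0.2697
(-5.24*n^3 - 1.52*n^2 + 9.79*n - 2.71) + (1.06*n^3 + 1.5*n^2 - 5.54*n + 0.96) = -4.18*n^3 - 0.02*n^2 + 4.25*n - 1.75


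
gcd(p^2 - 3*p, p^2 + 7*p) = p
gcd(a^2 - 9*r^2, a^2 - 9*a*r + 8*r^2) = 1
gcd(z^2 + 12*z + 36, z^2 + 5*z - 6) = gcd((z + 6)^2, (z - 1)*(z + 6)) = z + 6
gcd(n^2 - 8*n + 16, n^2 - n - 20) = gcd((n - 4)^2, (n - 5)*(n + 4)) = 1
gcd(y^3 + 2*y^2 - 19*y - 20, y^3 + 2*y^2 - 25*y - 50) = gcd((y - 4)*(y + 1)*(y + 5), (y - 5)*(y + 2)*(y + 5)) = y + 5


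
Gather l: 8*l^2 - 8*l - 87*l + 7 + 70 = 8*l^2 - 95*l + 77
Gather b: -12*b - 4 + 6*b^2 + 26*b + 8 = 6*b^2 + 14*b + 4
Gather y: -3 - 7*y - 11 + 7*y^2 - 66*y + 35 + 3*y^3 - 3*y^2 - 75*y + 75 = 3*y^3 + 4*y^2 - 148*y + 96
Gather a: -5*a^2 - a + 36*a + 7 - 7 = -5*a^2 + 35*a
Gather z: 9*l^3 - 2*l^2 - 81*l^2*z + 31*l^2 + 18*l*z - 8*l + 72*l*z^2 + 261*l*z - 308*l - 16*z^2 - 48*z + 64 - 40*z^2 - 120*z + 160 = 9*l^3 + 29*l^2 - 316*l + z^2*(72*l - 56) + z*(-81*l^2 + 279*l - 168) + 224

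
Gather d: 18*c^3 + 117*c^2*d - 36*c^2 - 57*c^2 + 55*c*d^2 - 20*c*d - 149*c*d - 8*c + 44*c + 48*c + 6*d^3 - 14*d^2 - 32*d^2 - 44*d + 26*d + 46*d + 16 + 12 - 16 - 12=18*c^3 - 93*c^2 + 84*c + 6*d^3 + d^2*(55*c - 46) + d*(117*c^2 - 169*c + 28)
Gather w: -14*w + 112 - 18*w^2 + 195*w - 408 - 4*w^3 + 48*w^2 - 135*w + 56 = -4*w^3 + 30*w^2 + 46*w - 240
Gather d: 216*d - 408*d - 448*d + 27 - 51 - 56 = -640*d - 80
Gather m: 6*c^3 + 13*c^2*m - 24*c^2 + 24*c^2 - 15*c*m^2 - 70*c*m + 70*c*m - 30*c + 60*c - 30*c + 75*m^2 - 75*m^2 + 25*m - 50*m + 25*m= 6*c^3 + 13*c^2*m - 15*c*m^2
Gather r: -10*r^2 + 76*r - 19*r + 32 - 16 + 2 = -10*r^2 + 57*r + 18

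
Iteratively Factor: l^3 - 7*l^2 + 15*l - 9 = (l - 3)*(l^2 - 4*l + 3) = (l - 3)*(l - 1)*(l - 3)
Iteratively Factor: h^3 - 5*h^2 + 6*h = (h - 2)*(h^2 - 3*h) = h*(h - 2)*(h - 3)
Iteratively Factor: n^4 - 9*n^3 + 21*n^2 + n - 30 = (n + 1)*(n^3 - 10*n^2 + 31*n - 30) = (n - 3)*(n + 1)*(n^2 - 7*n + 10) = (n - 3)*(n - 2)*(n + 1)*(n - 5)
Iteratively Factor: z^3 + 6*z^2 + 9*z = (z + 3)*(z^2 + 3*z) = (z + 3)^2*(z)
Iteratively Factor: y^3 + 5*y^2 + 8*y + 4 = (y + 1)*(y^2 + 4*y + 4) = (y + 1)*(y + 2)*(y + 2)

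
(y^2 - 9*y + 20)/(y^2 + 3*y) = (y^2 - 9*y + 20)/(y*(y + 3))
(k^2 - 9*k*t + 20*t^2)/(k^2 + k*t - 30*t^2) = (k - 4*t)/(k + 6*t)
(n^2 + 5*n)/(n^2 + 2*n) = (n + 5)/(n + 2)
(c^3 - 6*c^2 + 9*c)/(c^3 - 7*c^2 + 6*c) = (c^2 - 6*c + 9)/(c^2 - 7*c + 6)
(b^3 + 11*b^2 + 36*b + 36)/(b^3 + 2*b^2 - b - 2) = (b^2 + 9*b + 18)/(b^2 - 1)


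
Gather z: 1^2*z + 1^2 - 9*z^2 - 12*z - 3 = -9*z^2 - 11*z - 2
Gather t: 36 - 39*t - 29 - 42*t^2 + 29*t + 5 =-42*t^2 - 10*t + 12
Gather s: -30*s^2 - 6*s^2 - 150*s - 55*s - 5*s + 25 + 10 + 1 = -36*s^2 - 210*s + 36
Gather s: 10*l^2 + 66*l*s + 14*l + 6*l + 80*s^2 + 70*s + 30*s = 10*l^2 + 20*l + 80*s^2 + s*(66*l + 100)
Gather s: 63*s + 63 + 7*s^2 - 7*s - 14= 7*s^2 + 56*s + 49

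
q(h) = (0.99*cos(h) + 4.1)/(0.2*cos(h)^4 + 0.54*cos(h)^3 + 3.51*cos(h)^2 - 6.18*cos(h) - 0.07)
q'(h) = (0.99*cos(h) + 4.1)*(0.8*sin(h)*cos(h)^3 + 1.62*sin(h)*cos(h)^2 + 7.02*sin(h)*cos(h) - 6.18*sin(h))/(0.2*cos(h)^4 + 0.54*cos(h)^3 + 3.51*cos(h)^2 - 6.18*cos(h) - 0.07)^2 - 0.99*sin(h)/(0.2*cos(h)^4 + 0.54*cos(h)^3 + 3.51*cos(h)^2 - 6.18*cos(h) - 0.07) = (0.594*cos(h)^4 + 4.3492*cos(h)^3 + 10.1169*cos(h)^2 + 28.782*cos(h) - 25.2687)*sin(h)/(0.04*cos(h)^8 + 0.216*cos(h)^7 + 1.6956*cos(h)^6 + 1.3188*cos(h)^5 + 5.6177*cos(h)^4 - 43.4592*cos(h)^3 + 37.701*cos(h)^2 + 0.8652*cos(h) + 0.0049)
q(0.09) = -2.53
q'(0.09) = 0.41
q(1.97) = 1.31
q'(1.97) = -4.03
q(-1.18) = -2.38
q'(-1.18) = 3.29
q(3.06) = 0.34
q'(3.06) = -0.05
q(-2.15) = 0.83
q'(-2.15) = 1.75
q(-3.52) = 0.38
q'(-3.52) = -0.24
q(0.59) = -2.07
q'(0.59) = 0.83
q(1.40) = -4.20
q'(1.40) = -19.15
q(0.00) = -2.54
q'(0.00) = 0.00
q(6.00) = -2.38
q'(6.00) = -1.00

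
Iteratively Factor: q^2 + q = (q)*(q + 1)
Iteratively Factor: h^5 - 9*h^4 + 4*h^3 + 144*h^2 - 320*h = (h - 5)*(h^4 - 4*h^3 - 16*h^2 + 64*h) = (h - 5)*(h - 4)*(h^3 - 16*h) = h*(h - 5)*(h - 4)*(h^2 - 16) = h*(h - 5)*(h - 4)^2*(h + 4)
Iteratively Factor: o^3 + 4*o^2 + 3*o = (o + 3)*(o^2 + o) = (o + 1)*(o + 3)*(o)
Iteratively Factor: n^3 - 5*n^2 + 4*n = (n - 4)*(n^2 - n) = n*(n - 4)*(n - 1)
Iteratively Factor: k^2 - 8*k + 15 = (k - 3)*(k - 5)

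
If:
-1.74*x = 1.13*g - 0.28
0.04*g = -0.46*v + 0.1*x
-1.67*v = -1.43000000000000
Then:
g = -3.60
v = 0.86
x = 2.50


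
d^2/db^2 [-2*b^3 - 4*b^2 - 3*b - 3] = -12*b - 8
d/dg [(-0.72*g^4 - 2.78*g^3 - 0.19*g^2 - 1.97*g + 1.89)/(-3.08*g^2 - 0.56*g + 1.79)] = (4.4352*g^5 + 9.772*g^4 - 2.0416*g^3 - 20.8898*g^2 + 10.9622*g - 2.4679)/(9.4864*g^4 + 3.4496*g^3 - 10.7128*g^2 - 2.0048*g + 3.2041)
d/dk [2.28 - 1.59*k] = -1.59000000000000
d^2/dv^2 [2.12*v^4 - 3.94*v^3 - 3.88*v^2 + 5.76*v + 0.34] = 25.44*v^2 - 23.64*v - 7.76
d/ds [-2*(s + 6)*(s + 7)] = -4*s - 26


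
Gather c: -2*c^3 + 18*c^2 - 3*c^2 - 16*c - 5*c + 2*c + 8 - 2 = -2*c^3 + 15*c^2 - 19*c + 6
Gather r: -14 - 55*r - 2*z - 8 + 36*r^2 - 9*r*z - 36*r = 36*r^2 + r*(-9*z - 91) - 2*z - 22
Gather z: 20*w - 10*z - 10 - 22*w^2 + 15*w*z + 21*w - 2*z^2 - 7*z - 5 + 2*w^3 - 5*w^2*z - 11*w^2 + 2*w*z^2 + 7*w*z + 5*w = 2*w^3 - 33*w^2 + 46*w + z^2*(2*w - 2) + z*(-5*w^2 + 22*w - 17) - 15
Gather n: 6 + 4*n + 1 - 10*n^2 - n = -10*n^2 + 3*n + 7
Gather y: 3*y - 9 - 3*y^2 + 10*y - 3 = -3*y^2 + 13*y - 12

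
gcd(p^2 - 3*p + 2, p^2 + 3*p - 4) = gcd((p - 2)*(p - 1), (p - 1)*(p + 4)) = p - 1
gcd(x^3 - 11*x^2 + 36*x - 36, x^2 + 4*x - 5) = 1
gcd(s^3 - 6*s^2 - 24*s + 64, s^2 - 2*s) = s - 2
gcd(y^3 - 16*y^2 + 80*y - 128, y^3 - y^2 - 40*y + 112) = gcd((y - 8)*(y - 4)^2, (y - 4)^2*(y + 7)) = y^2 - 8*y + 16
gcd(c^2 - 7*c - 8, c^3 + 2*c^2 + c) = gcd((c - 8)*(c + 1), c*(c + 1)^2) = c + 1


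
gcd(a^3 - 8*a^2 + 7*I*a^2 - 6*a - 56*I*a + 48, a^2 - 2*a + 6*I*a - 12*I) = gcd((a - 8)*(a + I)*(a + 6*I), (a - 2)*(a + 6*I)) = a + 6*I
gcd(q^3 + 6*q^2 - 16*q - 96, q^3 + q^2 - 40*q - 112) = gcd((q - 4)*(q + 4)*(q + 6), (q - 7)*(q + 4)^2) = q + 4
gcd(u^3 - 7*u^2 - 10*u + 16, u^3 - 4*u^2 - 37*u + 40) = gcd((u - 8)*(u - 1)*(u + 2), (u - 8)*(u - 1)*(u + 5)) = u^2 - 9*u + 8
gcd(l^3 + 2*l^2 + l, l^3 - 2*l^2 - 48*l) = l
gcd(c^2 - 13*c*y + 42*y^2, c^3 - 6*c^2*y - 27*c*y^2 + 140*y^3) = -c + 7*y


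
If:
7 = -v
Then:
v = -7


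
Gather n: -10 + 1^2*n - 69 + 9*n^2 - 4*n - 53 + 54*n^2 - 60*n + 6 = 63*n^2 - 63*n - 126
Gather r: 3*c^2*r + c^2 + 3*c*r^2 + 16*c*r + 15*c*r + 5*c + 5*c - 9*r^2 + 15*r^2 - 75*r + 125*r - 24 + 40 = c^2 + 10*c + r^2*(3*c + 6) + r*(3*c^2 + 31*c + 50) + 16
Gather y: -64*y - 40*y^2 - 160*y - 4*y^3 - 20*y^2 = -4*y^3 - 60*y^2 - 224*y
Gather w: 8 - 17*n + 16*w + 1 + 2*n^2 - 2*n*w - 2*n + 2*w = 2*n^2 - 19*n + w*(18 - 2*n) + 9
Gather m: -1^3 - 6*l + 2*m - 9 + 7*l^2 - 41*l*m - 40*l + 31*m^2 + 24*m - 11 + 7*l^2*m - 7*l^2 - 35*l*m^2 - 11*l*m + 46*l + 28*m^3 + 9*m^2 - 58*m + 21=28*m^3 + m^2*(40 - 35*l) + m*(7*l^2 - 52*l - 32)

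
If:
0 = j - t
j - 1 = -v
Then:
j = 1 - v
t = 1 - v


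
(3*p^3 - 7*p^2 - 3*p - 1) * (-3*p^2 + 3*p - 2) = -9*p^5 + 30*p^4 - 18*p^3 + 8*p^2 + 3*p + 2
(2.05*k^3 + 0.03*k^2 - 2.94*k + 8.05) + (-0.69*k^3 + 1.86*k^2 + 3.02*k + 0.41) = 1.36*k^3 + 1.89*k^2 + 0.0800000000000001*k + 8.46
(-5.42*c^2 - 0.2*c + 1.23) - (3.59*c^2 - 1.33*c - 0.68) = -9.01*c^2 + 1.13*c + 1.91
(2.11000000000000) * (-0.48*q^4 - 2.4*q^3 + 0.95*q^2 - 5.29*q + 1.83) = -1.0128*q^4 - 5.064*q^3 + 2.0045*q^2 - 11.1619*q + 3.8613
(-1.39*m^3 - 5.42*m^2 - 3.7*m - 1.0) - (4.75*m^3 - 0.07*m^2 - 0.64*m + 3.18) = -6.14*m^3 - 5.35*m^2 - 3.06*m - 4.18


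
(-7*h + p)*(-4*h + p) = 28*h^2 - 11*h*p + p^2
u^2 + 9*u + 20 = (u + 4)*(u + 5)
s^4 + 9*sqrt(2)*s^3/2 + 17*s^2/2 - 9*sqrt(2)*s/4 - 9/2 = (s - sqrt(2)/2)*(s + sqrt(2)/2)*(s + 3*sqrt(2)/2)*(s + 3*sqrt(2))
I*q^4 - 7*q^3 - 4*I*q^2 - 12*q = q*(q + 2*I)*(q + 6*I)*(I*q + 1)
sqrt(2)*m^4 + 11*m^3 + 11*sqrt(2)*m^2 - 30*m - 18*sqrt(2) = (m - sqrt(2))*(m + 3*sqrt(2))^2*(sqrt(2)*m + 1)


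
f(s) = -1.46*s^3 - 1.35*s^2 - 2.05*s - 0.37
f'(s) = -4.38*s^2 - 2.7*s - 2.05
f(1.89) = -18.92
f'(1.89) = -22.80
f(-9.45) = 1130.55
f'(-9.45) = -367.68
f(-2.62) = 21.99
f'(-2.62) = -25.04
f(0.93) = -4.62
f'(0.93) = -8.35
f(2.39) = -32.91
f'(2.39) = -33.52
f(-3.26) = 42.55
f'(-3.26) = -39.80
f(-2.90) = 29.83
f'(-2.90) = -31.06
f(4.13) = -134.71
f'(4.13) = -87.91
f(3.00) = -58.09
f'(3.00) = -49.57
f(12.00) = -2742.25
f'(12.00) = -665.17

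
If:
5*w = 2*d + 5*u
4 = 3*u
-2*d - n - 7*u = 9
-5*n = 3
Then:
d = -133/15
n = -3/5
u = 4/3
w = -166/75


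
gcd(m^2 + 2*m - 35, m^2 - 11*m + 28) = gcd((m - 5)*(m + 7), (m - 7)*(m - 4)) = 1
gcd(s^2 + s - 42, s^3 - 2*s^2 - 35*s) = 1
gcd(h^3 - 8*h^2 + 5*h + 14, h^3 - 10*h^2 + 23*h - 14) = h^2 - 9*h + 14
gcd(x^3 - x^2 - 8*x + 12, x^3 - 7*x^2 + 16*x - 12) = x^2 - 4*x + 4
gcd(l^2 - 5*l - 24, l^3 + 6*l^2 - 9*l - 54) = l + 3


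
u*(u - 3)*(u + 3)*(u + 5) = u^4 + 5*u^3 - 9*u^2 - 45*u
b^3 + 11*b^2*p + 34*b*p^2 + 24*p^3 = (b + p)*(b + 4*p)*(b + 6*p)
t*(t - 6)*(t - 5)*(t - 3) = t^4 - 14*t^3 + 63*t^2 - 90*t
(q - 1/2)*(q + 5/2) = q^2 + 2*q - 5/4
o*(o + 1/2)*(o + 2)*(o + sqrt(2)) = o^4 + sqrt(2)*o^3 + 5*o^3/2 + o^2 + 5*sqrt(2)*o^2/2 + sqrt(2)*o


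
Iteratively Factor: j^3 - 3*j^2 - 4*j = (j)*(j^2 - 3*j - 4) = j*(j + 1)*(j - 4)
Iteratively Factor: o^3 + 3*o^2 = (o + 3)*(o^2) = o*(o + 3)*(o)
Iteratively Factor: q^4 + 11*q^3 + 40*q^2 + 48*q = (q)*(q^3 + 11*q^2 + 40*q + 48) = q*(q + 4)*(q^2 + 7*q + 12) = q*(q + 3)*(q + 4)*(q + 4)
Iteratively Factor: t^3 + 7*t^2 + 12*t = (t + 4)*(t^2 + 3*t) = (t + 3)*(t + 4)*(t)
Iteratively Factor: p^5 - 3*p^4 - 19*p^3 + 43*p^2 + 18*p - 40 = (p - 5)*(p^4 + 2*p^3 - 9*p^2 - 2*p + 8) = (p - 5)*(p - 1)*(p^3 + 3*p^2 - 6*p - 8) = (p - 5)*(p - 1)*(p + 1)*(p^2 + 2*p - 8) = (p - 5)*(p - 1)*(p + 1)*(p + 4)*(p - 2)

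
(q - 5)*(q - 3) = q^2 - 8*q + 15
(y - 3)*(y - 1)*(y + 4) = y^3 - 13*y + 12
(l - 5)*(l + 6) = l^2 + l - 30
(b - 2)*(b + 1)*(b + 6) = b^3 + 5*b^2 - 8*b - 12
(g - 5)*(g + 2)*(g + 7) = g^3 + 4*g^2 - 31*g - 70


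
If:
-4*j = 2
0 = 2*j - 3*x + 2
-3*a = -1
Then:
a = 1/3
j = -1/2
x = 1/3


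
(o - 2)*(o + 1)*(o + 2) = o^3 + o^2 - 4*o - 4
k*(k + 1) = k^2 + k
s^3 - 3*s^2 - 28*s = s*(s - 7)*(s + 4)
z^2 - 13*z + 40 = (z - 8)*(z - 5)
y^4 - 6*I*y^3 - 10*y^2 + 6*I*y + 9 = (y - 1)*(y + 1)*(y - 3*I)^2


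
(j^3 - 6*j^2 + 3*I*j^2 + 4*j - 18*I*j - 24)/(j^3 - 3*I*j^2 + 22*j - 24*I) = (j - 6)/(j - 6*I)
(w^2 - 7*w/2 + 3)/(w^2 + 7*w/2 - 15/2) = (w - 2)/(w + 5)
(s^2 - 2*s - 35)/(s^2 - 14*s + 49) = (s + 5)/(s - 7)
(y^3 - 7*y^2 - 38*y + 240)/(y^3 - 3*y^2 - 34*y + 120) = (y - 8)/(y - 4)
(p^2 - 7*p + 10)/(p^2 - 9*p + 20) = (p - 2)/(p - 4)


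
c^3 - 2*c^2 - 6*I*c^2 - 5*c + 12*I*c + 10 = (c - 2)*(c - 5*I)*(c - I)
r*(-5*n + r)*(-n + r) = 5*n^2*r - 6*n*r^2 + r^3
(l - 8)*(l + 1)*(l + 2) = l^3 - 5*l^2 - 22*l - 16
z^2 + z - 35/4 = (z - 5/2)*(z + 7/2)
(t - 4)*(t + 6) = t^2 + 2*t - 24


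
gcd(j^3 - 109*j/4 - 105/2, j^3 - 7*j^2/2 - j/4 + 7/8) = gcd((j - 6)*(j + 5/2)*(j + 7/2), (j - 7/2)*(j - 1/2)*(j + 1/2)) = 1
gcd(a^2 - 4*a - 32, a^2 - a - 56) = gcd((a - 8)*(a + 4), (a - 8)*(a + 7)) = a - 8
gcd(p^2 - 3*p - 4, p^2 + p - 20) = p - 4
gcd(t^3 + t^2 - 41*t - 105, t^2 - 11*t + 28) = t - 7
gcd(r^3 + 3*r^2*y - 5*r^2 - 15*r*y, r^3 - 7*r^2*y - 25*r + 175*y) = r - 5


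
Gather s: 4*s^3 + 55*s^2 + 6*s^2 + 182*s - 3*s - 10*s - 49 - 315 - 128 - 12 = 4*s^3 + 61*s^2 + 169*s - 504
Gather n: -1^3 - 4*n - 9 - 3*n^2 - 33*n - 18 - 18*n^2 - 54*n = -21*n^2 - 91*n - 28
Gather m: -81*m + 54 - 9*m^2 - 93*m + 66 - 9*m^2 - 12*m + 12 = -18*m^2 - 186*m + 132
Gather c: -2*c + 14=14 - 2*c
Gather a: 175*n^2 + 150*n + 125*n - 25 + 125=175*n^2 + 275*n + 100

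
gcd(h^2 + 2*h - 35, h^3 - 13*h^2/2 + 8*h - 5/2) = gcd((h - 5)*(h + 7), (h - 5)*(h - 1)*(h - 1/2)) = h - 5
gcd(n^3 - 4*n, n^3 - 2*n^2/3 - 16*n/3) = n^2 + 2*n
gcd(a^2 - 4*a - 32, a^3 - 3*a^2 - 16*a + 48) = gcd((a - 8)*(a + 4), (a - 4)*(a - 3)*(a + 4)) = a + 4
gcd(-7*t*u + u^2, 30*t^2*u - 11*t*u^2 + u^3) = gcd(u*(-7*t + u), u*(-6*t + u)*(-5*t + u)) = u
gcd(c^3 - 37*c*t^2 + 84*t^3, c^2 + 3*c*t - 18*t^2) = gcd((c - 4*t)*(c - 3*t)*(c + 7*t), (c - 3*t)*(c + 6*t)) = -c + 3*t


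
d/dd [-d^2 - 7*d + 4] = -2*d - 7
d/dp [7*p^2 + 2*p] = 14*p + 2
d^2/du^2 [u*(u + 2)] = 2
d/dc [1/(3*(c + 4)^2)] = -2/(3*(c + 4)^3)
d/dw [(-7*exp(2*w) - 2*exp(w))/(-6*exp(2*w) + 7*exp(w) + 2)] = (-61*exp(2*w) - 28*exp(w) - 4)*exp(w)/(36*exp(4*w) - 84*exp(3*w) + 25*exp(2*w) + 28*exp(w) + 4)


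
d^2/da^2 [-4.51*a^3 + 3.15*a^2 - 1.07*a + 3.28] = 6.3 - 27.06*a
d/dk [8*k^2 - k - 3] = 16*k - 1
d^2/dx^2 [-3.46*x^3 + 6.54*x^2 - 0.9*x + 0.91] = 13.08 - 20.76*x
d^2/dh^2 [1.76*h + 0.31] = 0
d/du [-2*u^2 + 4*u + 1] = 4 - 4*u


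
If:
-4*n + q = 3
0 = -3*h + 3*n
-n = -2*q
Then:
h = -6/7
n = -6/7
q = -3/7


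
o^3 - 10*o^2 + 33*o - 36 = (o - 4)*(o - 3)^2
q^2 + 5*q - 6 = (q - 1)*(q + 6)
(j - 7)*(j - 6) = j^2 - 13*j + 42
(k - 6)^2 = k^2 - 12*k + 36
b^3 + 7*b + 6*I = (b - 3*I)*(b + I)*(b + 2*I)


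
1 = 1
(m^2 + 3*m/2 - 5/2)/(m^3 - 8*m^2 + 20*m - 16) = (2*m^2 + 3*m - 5)/(2*(m^3 - 8*m^2 + 20*m - 16))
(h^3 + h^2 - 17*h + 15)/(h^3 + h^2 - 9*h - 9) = (h^2 + 4*h - 5)/(h^2 + 4*h + 3)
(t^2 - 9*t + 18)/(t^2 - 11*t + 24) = (t - 6)/(t - 8)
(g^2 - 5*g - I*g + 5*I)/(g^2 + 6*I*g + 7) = (g - 5)/(g + 7*I)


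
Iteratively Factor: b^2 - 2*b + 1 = (b - 1)*(b - 1)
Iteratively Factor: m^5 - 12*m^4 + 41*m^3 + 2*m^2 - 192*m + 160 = (m - 4)*(m^4 - 8*m^3 + 9*m^2 + 38*m - 40) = (m - 4)*(m + 2)*(m^3 - 10*m^2 + 29*m - 20) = (m - 5)*(m - 4)*(m + 2)*(m^2 - 5*m + 4) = (m - 5)*(m - 4)^2*(m + 2)*(m - 1)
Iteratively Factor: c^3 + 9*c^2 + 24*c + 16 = (c + 1)*(c^2 + 8*c + 16) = (c + 1)*(c + 4)*(c + 4)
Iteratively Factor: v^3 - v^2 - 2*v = (v - 2)*(v^2 + v) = v*(v - 2)*(v + 1)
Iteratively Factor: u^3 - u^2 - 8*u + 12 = (u + 3)*(u^2 - 4*u + 4) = (u - 2)*(u + 3)*(u - 2)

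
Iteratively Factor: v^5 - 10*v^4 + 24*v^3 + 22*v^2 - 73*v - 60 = (v - 5)*(v^4 - 5*v^3 - v^2 + 17*v + 12) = (v - 5)*(v + 1)*(v^3 - 6*v^2 + 5*v + 12) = (v - 5)*(v + 1)^2*(v^2 - 7*v + 12) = (v - 5)*(v - 3)*(v + 1)^2*(v - 4)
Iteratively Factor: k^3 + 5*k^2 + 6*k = (k + 3)*(k^2 + 2*k) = (k + 2)*(k + 3)*(k)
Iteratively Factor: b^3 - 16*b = (b - 4)*(b^2 + 4*b) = (b - 4)*(b + 4)*(b)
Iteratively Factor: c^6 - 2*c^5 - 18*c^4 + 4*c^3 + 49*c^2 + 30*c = (c)*(c^5 - 2*c^4 - 18*c^3 + 4*c^2 + 49*c + 30) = c*(c - 2)*(c^4 - 18*c^2 - 32*c - 15) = c*(c - 5)*(c - 2)*(c^3 + 5*c^2 + 7*c + 3) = c*(c - 5)*(c - 2)*(c + 1)*(c^2 + 4*c + 3) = c*(c - 5)*(c - 2)*(c + 1)*(c + 3)*(c + 1)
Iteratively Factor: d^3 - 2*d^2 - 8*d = (d - 4)*(d^2 + 2*d) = d*(d - 4)*(d + 2)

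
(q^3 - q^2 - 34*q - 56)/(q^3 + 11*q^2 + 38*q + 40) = (q - 7)/(q + 5)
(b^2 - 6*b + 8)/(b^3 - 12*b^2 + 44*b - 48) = 1/(b - 6)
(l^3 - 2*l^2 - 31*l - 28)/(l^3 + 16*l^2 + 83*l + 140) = (l^2 - 6*l - 7)/(l^2 + 12*l + 35)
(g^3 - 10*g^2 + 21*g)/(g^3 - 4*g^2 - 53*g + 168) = g*(g - 7)/(g^2 - g - 56)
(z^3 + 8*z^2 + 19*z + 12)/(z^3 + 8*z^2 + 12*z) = (z^3 + 8*z^2 + 19*z + 12)/(z*(z^2 + 8*z + 12))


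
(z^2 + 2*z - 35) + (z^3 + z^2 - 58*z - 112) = z^3 + 2*z^2 - 56*z - 147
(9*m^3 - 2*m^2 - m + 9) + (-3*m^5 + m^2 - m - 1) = -3*m^5 + 9*m^3 - m^2 - 2*m + 8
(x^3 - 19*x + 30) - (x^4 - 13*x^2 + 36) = -x^4 + x^3 + 13*x^2 - 19*x - 6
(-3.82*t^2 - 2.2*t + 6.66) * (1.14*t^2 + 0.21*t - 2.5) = -4.3548*t^4 - 3.3102*t^3 + 16.6804*t^2 + 6.8986*t - 16.65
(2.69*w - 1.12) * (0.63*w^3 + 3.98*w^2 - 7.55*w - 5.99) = 1.6947*w^4 + 10.0006*w^3 - 24.7671*w^2 - 7.6571*w + 6.7088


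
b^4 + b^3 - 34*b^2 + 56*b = b*(b - 4)*(b - 2)*(b + 7)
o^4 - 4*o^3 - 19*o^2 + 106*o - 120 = (o - 4)*(o - 3)*(o - 2)*(o + 5)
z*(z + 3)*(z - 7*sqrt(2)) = z^3 - 7*sqrt(2)*z^2 + 3*z^2 - 21*sqrt(2)*z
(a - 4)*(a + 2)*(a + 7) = a^3 + 5*a^2 - 22*a - 56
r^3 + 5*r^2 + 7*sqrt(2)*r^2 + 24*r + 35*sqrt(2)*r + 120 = (r + 5)*(r + 3*sqrt(2))*(r + 4*sqrt(2))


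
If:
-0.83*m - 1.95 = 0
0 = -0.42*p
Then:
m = -2.35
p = 0.00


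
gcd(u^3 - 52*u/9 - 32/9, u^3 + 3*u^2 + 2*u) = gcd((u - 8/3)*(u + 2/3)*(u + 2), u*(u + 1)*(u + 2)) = u + 2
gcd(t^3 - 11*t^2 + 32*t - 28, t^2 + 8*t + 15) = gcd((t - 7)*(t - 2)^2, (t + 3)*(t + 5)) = 1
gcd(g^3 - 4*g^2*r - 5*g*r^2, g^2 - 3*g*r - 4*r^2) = g + r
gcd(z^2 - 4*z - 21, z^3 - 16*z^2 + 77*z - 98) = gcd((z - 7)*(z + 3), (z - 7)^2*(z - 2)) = z - 7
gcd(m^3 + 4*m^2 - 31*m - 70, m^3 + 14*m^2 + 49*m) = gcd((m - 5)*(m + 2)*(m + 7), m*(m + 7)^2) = m + 7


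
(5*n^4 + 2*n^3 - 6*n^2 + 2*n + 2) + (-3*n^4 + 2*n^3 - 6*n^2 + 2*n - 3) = 2*n^4 + 4*n^3 - 12*n^2 + 4*n - 1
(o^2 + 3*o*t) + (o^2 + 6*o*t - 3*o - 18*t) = 2*o^2 + 9*o*t - 3*o - 18*t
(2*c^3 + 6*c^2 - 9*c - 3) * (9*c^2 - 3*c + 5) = 18*c^5 + 48*c^4 - 89*c^3 + 30*c^2 - 36*c - 15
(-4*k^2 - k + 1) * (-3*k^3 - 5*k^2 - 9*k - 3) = 12*k^5 + 23*k^4 + 38*k^3 + 16*k^2 - 6*k - 3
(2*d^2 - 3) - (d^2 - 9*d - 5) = d^2 + 9*d + 2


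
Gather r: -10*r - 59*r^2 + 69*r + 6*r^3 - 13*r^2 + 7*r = 6*r^3 - 72*r^2 + 66*r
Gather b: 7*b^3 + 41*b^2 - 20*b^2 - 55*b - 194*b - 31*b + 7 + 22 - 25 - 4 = 7*b^3 + 21*b^2 - 280*b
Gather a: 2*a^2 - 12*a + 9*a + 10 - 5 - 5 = 2*a^2 - 3*a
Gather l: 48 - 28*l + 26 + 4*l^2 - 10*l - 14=4*l^2 - 38*l + 60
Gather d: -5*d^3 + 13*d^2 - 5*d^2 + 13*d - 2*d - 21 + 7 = -5*d^3 + 8*d^2 + 11*d - 14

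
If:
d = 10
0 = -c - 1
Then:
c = -1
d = 10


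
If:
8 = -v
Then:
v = -8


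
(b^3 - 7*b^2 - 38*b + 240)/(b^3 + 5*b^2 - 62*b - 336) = (b - 5)/(b + 7)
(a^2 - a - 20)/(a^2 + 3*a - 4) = (a - 5)/(a - 1)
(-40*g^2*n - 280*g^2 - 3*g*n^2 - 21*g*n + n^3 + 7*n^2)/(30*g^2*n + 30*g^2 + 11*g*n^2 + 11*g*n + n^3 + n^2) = (-8*g*n - 56*g + n^2 + 7*n)/(6*g*n + 6*g + n^2 + n)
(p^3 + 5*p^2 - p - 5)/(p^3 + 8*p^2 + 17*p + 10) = (p - 1)/(p + 2)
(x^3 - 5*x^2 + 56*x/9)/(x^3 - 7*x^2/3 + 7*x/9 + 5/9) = x*(9*x^2 - 45*x + 56)/(9*x^3 - 21*x^2 + 7*x + 5)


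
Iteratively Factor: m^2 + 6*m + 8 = (m + 4)*(m + 2)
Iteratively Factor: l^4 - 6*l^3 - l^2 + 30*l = (l - 5)*(l^3 - l^2 - 6*l) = l*(l - 5)*(l^2 - l - 6) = l*(l - 5)*(l + 2)*(l - 3)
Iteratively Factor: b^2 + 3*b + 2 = (b + 2)*(b + 1)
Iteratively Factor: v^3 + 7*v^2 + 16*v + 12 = (v + 2)*(v^2 + 5*v + 6) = (v + 2)^2*(v + 3)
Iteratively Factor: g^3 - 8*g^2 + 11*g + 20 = (g - 5)*(g^2 - 3*g - 4) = (g - 5)*(g - 4)*(g + 1)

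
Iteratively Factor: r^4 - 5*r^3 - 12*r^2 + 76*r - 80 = (r - 2)*(r^3 - 3*r^2 - 18*r + 40) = (r - 5)*(r - 2)*(r^2 + 2*r - 8) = (r - 5)*(r - 2)*(r + 4)*(r - 2)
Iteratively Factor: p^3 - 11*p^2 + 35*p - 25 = (p - 5)*(p^2 - 6*p + 5) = (p - 5)*(p - 1)*(p - 5)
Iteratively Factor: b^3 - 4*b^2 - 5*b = (b - 5)*(b^2 + b) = b*(b - 5)*(b + 1)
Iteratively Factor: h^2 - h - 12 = (h - 4)*(h + 3)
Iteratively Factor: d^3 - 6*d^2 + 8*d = (d - 2)*(d^2 - 4*d) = (d - 4)*(d - 2)*(d)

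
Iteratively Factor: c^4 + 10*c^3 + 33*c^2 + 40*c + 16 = (c + 1)*(c^3 + 9*c^2 + 24*c + 16) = (c + 1)*(c + 4)*(c^2 + 5*c + 4) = (c + 1)*(c + 4)^2*(c + 1)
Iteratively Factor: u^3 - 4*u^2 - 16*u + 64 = (u + 4)*(u^2 - 8*u + 16) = (u - 4)*(u + 4)*(u - 4)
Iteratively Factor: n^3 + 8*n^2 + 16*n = (n + 4)*(n^2 + 4*n) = (n + 4)^2*(n)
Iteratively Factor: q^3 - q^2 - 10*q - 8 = (q - 4)*(q^2 + 3*q + 2) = (q - 4)*(q + 2)*(q + 1)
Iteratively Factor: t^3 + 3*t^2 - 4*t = (t - 1)*(t^2 + 4*t) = t*(t - 1)*(t + 4)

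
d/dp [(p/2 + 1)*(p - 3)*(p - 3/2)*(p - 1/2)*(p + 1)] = 5*p^4/2 - 4*p^3 - 75*p^2/8 + 8*p + 27/8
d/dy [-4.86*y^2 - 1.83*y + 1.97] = -9.72*y - 1.83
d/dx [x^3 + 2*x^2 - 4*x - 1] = 3*x^2 + 4*x - 4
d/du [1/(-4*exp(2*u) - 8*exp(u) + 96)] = (exp(u) + 1)*exp(u)/(2*(exp(2*u) + 2*exp(u) - 24)^2)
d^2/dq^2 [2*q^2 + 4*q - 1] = 4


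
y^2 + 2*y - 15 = (y - 3)*(y + 5)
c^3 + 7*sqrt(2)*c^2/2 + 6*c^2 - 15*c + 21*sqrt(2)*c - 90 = (c + 6)*(c - 3*sqrt(2)/2)*(c + 5*sqrt(2))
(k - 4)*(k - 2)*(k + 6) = k^3 - 28*k + 48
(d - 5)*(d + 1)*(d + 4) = d^3 - 21*d - 20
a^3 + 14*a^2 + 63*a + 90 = (a + 3)*(a + 5)*(a + 6)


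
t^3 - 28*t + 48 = (t - 4)*(t - 2)*(t + 6)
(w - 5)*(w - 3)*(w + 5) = w^3 - 3*w^2 - 25*w + 75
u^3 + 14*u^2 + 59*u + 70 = (u + 2)*(u + 5)*(u + 7)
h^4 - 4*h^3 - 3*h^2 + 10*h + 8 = (h - 4)*(h - 2)*(h + 1)^2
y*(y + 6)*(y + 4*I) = y^3 + 6*y^2 + 4*I*y^2 + 24*I*y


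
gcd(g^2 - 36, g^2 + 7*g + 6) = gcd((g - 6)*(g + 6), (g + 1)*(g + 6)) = g + 6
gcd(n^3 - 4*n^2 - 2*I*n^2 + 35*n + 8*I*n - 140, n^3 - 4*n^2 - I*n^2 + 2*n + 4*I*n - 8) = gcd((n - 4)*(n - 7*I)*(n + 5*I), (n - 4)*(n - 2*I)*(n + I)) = n - 4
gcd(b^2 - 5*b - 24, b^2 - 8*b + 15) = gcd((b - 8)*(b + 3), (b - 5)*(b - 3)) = 1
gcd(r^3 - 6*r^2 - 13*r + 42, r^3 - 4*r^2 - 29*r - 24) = r + 3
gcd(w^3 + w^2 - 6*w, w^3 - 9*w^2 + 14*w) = w^2 - 2*w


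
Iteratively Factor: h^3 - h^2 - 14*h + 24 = (h + 4)*(h^2 - 5*h + 6) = (h - 3)*(h + 4)*(h - 2)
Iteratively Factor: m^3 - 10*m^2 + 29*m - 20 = (m - 1)*(m^2 - 9*m + 20) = (m - 5)*(m - 1)*(m - 4)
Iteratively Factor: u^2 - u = (u - 1)*(u)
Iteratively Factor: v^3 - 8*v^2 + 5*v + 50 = (v + 2)*(v^2 - 10*v + 25) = (v - 5)*(v + 2)*(v - 5)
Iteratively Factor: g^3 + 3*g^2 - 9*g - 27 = (g + 3)*(g^2 - 9) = (g - 3)*(g + 3)*(g + 3)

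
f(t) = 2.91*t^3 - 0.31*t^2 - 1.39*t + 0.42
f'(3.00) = 75.32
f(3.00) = 72.03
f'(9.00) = 700.16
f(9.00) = 2084.19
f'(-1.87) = 30.30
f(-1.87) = -17.09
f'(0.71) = 2.57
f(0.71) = 0.32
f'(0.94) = 5.74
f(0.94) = 1.26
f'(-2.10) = 38.41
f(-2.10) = -24.98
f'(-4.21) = 155.95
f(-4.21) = -216.36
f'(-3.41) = 102.24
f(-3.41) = -113.83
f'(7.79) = 523.55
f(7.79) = 1346.42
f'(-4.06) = 145.03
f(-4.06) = -193.79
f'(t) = 8.73*t^2 - 0.62*t - 1.39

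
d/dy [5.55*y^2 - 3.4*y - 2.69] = 11.1*y - 3.4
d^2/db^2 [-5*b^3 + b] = -30*b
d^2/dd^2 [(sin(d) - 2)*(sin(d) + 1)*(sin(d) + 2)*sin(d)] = -16*sin(d)^4 - 9*sin(d)^3 + 28*sin(d)^2 + 10*sin(d) - 8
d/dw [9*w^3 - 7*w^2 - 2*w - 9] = 27*w^2 - 14*w - 2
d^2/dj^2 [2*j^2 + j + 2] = 4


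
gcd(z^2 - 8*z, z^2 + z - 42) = 1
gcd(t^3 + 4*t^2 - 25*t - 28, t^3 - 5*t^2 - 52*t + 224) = t^2 + 3*t - 28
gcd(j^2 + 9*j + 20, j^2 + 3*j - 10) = j + 5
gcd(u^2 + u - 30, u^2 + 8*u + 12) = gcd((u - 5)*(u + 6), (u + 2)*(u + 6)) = u + 6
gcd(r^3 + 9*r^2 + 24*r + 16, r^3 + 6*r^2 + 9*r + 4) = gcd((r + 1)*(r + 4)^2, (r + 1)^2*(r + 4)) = r^2 + 5*r + 4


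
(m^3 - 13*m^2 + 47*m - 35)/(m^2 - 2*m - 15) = (m^2 - 8*m + 7)/(m + 3)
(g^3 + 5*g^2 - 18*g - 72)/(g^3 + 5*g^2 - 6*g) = (g^2 - g - 12)/(g*(g - 1))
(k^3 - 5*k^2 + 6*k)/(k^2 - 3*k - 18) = k*(-k^2 + 5*k - 6)/(-k^2 + 3*k + 18)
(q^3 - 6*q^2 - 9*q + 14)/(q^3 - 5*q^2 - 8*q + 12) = (q - 7)/(q - 6)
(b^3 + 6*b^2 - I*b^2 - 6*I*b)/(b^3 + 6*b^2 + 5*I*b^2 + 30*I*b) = (b - I)/(b + 5*I)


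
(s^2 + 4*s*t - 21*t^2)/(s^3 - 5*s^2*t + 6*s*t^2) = (s + 7*t)/(s*(s - 2*t))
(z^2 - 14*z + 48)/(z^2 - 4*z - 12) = (z - 8)/(z + 2)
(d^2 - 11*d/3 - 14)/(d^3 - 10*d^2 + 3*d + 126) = (d + 7/3)/(d^2 - 4*d - 21)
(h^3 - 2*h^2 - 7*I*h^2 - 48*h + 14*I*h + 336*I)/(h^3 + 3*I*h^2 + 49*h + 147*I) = (h^2 - 2*h - 48)/(h^2 + 10*I*h - 21)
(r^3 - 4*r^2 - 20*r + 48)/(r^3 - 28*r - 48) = (r - 2)/(r + 2)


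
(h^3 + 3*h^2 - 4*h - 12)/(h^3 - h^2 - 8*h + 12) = (h + 2)/(h - 2)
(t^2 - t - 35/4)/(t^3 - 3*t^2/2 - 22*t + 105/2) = (t + 5/2)/(t^2 + 2*t - 15)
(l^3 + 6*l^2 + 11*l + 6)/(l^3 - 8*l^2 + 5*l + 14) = (l^2 + 5*l + 6)/(l^2 - 9*l + 14)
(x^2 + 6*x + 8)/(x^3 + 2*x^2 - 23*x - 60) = (x + 2)/(x^2 - 2*x - 15)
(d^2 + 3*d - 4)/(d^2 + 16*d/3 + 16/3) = 3*(d - 1)/(3*d + 4)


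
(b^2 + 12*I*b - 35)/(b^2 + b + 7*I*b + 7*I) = (b + 5*I)/(b + 1)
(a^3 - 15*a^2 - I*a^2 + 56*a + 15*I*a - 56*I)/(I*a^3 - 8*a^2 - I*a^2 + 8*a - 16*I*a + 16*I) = (-I*a^3 + a^2*(-1 + 15*I) + a*(15 - 56*I) - 56)/(a^3 + a^2*(-1 + 8*I) - 8*a*(2 + I) + 16)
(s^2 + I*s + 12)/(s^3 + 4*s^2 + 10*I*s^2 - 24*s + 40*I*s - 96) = (s - 3*I)/(s^2 + s*(4 + 6*I) + 24*I)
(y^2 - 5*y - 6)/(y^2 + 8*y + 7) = (y - 6)/(y + 7)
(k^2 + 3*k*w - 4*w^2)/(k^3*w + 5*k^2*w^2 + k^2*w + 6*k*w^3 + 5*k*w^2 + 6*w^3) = (k^2 + 3*k*w - 4*w^2)/(w*(k^3 + 5*k^2*w + k^2 + 6*k*w^2 + 5*k*w + 6*w^2))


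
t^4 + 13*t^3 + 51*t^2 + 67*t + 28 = (t + 1)^2*(t + 4)*(t + 7)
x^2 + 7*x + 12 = (x + 3)*(x + 4)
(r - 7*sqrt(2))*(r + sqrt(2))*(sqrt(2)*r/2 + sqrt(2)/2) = sqrt(2)*r^3/2 - 6*r^2 + sqrt(2)*r^2/2 - 7*sqrt(2)*r - 6*r - 7*sqrt(2)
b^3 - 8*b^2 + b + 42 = (b - 7)*(b - 3)*(b + 2)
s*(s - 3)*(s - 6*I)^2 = s^4 - 3*s^3 - 12*I*s^3 - 36*s^2 + 36*I*s^2 + 108*s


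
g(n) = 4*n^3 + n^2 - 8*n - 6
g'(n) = 12*n^2 + 2*n - 8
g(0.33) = -8.39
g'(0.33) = -6.03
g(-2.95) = -76.39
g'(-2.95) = 90.53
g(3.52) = 152.69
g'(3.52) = 147.72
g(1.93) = 11.04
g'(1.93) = 40.56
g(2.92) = 78.75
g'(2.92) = 100.16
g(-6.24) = -889.02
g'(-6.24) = 446.77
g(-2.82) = -65.19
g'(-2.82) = 81.79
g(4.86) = 437.90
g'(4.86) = 285.16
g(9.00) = 2919.00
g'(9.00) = 982.00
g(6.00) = 846.00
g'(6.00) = 436.00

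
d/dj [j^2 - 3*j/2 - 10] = 2*j - 3/2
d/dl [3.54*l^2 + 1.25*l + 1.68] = 7.08*l + 1.25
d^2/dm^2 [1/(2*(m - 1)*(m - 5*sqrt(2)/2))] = 2*(4*(m - 1)^2 + 2*(m - 1)*(2*m - 5*sqrt(2)) + (2*m - 5*sqrt(2))^2)/((m - 1)^3*(2*m - 5*sqrt(2))^3)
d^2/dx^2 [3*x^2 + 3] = 6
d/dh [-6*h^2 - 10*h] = -12*h - 10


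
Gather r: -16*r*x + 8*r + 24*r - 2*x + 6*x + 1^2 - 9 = r*(32 - 16*x) + 4*x - 8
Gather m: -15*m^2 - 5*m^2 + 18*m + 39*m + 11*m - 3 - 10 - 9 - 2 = -20*m^2 + 68*m - 24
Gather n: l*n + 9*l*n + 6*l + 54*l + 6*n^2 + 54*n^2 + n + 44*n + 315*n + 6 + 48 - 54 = 60*l + 60*n^2 + n*(10*l + 360)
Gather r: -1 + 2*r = 2*r - 1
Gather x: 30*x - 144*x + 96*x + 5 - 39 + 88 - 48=6 - 18*x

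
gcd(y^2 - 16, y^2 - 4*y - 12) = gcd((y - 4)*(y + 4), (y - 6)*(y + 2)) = 1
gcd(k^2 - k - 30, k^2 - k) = 1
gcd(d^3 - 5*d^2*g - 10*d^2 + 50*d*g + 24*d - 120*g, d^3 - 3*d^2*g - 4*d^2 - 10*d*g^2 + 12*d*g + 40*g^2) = d^2 - 5*d*g - 4*d + 20*g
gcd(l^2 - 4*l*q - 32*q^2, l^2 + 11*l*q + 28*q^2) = l + 4*q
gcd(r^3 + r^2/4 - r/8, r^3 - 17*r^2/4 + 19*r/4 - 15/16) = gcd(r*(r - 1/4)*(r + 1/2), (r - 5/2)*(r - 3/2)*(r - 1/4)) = r - 1/4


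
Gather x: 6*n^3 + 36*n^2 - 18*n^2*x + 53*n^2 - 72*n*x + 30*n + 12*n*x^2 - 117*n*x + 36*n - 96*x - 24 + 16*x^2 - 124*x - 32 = 6*n^3 + 89*n^2 + 66*n + x^2*(12*n + 16) + x*(-18*n^2 - 189*n - 220) - 56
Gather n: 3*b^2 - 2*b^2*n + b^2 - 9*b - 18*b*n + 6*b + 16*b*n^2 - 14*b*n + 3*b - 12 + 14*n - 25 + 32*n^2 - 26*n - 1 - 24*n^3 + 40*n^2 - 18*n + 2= 4*b^2 - 24*n^3 + n^2*(16*b + 72) + n*(-2*b^2 - 32*b - 30) - 36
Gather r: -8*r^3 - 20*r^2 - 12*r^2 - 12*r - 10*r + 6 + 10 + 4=-8*r^3 - 32*r^2 - 22*r + 20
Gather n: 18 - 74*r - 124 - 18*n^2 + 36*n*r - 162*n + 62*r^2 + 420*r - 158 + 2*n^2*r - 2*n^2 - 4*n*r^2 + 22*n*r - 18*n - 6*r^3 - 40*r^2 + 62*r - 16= n^2*(2*r - 20) + n*(-4*r^2 + 58*r - 180) - 6*r^3 + 22*r^2 + 408*r - 280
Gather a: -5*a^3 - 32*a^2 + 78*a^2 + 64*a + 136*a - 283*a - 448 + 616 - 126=-5*a^3 + 46*a^2 - 83*a + 42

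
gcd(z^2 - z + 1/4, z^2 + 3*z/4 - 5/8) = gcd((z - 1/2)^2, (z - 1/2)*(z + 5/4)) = z - 1/2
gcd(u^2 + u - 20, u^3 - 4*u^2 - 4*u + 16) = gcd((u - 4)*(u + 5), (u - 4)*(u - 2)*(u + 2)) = u - 4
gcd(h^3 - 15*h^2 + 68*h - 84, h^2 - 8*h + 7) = h - 7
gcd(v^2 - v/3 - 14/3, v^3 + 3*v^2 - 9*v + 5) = 1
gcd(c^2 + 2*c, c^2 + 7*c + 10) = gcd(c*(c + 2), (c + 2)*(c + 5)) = c + 2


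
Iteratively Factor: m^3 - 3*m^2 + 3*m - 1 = (m - 1)*(m^2 - 2*m + 1) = (m - 1)^2*(m - 1)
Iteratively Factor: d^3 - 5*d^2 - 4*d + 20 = (d - 5)*(d^2 - 4) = (d - 5)*(d + 2)*(d - 2)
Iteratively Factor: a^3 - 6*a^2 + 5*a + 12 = (a - 3)*(a^2 - 3*a - 4) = (a - 4)*(a - 3)*(a + 1)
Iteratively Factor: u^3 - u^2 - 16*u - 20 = (u + 2)*(u^2 - 3*u - 10) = (u + 2)^2*(u - 5)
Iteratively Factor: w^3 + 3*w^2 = (w + 3)*(w^2) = w*(w + 3)*(w)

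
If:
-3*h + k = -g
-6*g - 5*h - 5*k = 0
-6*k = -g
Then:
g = 0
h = 0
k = 0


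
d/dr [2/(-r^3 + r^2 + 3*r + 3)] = 2*(3*r^2 - 2*r - 3)/(-r^3 + r^2 + 3*r + 3)^2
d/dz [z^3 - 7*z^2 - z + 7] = 3*z^2 - 14*z - 1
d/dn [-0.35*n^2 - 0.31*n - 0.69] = -0.7*n - 0.31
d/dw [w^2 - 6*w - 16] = 2*w - 6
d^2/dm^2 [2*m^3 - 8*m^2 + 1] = 12*m - 16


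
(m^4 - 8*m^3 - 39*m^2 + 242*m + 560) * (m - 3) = m^5 - 11*m^4 - 15*m^3 + 359*m^2 - 166*m - 1680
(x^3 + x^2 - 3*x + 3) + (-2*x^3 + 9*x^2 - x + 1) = -x^3 + 10*x^2 - 4*x + 4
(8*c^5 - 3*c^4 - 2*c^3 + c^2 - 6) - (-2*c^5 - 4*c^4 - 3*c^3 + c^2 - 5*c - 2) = 10*c^5 + c^4 + c^3 + 5*c - 4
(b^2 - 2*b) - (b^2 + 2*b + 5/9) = -4*b - 5/9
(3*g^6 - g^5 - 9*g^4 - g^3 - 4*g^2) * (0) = 0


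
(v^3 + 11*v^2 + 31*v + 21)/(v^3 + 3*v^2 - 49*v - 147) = (v + 1)/(v - 7)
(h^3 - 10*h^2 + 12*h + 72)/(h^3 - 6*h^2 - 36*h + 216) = (h + 2)/(h + 6)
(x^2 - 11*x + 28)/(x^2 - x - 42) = (x - 4)/(x + 6)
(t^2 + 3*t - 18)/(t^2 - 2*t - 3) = (t + 6)/(t + 1)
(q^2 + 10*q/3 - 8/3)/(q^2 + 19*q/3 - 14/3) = (q + 4)/(q + 7)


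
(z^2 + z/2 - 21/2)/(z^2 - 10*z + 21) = (z + 7/2)/(z - 7)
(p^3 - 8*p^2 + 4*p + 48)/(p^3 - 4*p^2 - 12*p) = (p - 4)/p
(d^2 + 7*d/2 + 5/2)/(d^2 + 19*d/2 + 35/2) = (d + 1)/(d + 7)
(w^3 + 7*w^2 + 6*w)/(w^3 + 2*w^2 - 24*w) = (w + 1)/(w - 4)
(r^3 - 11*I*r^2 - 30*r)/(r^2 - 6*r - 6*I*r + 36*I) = r*(r - 5*I)/(r - 6)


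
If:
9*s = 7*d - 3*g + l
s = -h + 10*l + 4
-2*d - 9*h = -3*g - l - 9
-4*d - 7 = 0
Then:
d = -7/4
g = -3*s - 135/32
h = -s - 1/16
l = -13/32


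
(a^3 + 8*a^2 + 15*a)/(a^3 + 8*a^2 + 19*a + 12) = a*(a + 5)/(a^2 + 5*a + 4)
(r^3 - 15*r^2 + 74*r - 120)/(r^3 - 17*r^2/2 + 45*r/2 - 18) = 2*(r^2 - 11*r + 30)/(2*r^2 - 9*r + 9)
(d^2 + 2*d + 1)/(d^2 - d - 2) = (d + 1)/(d - 2)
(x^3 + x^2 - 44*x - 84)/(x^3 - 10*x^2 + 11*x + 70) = (x + 6)/(x - 5)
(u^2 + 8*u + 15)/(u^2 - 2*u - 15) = (u + 5)/(u - 5)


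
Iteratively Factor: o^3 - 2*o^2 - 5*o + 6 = (o - 1)*(o^2 - o - 6) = (o - 3)*(o - 1)*(o + 2)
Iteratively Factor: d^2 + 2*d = (d + 2)*(d)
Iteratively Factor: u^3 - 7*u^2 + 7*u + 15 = (u + 1)*(u^2 - 8*u + 15) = (u - 5)*(u + 1)*(u - 3)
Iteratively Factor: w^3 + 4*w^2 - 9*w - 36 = (w - 3)*(w^2 + 7*w + 12) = (w - 3)*(w + 3)*(w + 4)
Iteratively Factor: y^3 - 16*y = (y - 4)*(y^2 + 4*y) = y*(y - 4)*(y + 4)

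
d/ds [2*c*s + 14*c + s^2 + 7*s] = 2*c + 2*s + 7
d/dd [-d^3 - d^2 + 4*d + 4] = -3*d^2 - 2*d + 4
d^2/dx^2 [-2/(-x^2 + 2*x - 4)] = 4*(-x^2 + 2*x + 4*(x - 1)^2 - 4)/(x^2 - 2*x + 4)^3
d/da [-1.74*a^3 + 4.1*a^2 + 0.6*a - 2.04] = -5.22*a^2 + 8.2*a + 0.6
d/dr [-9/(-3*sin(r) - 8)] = -27*cos(r)/(3*sin(r) + 8)^2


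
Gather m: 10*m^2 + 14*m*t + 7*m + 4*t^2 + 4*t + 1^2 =10*m^2 + m*(14*t + 7) + 4*t^2 + 4*t + 1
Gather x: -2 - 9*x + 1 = -9*x - 1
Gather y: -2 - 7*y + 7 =5 - 7*y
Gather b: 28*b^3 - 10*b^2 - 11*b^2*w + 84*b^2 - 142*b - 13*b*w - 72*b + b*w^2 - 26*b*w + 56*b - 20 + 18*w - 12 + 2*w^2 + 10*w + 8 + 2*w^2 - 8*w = 28*b^3 + b^2*(74 - 11*w) + b*(w^2 - 39*w - 158) + 4*w^2 + 20*w - 24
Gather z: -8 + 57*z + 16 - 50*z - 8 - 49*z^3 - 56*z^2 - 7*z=-49*z^3 - 56*z^2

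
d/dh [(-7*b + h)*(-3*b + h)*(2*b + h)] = b^2 - 16*b*h + 3*h^2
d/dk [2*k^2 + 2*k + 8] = 4*k + 2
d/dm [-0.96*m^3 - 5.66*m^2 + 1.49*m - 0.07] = -2.88*m^2 - 11.32*m + 1.49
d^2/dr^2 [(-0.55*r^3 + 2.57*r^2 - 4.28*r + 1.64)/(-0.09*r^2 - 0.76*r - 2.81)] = (6.93889390390723e-18*r^5 + 1.11022302462516e-16*r^4 + 0.778082*r^3 + 10.867494*r^2 + 18.889602*r - 59.931706)/(0.000729*r^6 + 0.018468*r^5 + 0.224235*r^4 + 1.5922*r^3 + 7.001115*r^2 + 18.003108*r + 22.188041)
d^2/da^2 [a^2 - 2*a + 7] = 2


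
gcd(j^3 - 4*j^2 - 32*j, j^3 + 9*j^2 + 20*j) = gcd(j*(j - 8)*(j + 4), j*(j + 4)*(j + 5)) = j^2 + 4*j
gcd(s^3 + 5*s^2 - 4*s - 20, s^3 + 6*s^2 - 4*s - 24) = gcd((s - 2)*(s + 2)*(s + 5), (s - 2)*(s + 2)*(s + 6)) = s^2 - 4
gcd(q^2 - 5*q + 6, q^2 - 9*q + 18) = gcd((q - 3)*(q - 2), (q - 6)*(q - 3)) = q - 3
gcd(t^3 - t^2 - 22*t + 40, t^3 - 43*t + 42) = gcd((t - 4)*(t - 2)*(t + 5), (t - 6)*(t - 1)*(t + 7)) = 1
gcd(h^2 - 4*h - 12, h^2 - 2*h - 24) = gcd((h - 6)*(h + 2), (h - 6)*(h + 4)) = h - 6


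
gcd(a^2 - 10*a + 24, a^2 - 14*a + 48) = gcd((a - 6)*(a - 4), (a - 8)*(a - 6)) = a - 6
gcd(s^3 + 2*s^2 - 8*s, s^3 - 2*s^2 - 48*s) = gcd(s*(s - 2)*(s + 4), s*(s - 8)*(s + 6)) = s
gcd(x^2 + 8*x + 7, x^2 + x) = x + 1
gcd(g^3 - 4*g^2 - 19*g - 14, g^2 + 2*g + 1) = g + 1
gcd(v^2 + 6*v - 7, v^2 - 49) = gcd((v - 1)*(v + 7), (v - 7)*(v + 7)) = v + 7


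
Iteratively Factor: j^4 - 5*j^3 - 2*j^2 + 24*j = (j - 3)*(j^3 - 2*j^2 - 8*j) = (j - 3)*(j + 2)*(j^2 - 4*j) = j*(j - 3)*(j + 2)*(j - 4)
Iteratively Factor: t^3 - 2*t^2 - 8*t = (t + 2)*(t^2 - 4*t) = (t - 4)*(t + 2)*(t)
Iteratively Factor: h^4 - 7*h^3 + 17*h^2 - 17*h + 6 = (h - 1)*(h^3 - 6*h^2 + 11*h - 6) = (h - 1)^2*(h^2 - 5*h + 6) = (h - 3)*(h - 1)^2*(h - 2)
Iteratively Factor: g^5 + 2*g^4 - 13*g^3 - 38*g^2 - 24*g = (g)*(g^4 + 2*g^3 - 13*g^2 - 38*g - 24) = g*(g - 4)*(g^3 + 6*g^2 + 11*g + 6) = g*(g - 4)*(g + 3)*(g^2 + 3*g + 2) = g*(g - 4)*(g + 1)*(g + 3)*(g + 2)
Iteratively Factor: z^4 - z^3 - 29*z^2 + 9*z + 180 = (z - 3)*(z^3 + 2*z^2 - 23*z - 60) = (z - 3)*(z + 4)*(z^2 - 2*z - 15) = (z - 3)*(z + 3)*(z + 4)*(z - 5)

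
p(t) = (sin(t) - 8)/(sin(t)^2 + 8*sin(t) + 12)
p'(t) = (-2*sin(t)*cos(t) - 8*cos(t))*(sin(t) - 8)/(sin(t)^2 + 8*sin(t) + 12)^2 + cos(t)/(sin(t)^2 + 8*sin(t) + 12)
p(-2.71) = -0.95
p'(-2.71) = -0.81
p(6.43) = -0.60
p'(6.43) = 0.45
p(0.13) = -0.60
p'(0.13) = 0.45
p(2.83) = -0.53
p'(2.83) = -0.36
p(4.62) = -1.79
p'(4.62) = -0.22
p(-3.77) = -0.43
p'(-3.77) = -0.24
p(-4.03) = -0.38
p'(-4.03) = -0.16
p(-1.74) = -1.77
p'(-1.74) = -0.39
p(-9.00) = -0.95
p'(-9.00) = -0.80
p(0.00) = -0.67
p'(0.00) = 0.53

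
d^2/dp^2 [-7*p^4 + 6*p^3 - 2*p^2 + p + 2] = -84*p^2 + 36*p - 4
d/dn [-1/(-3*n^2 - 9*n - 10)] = 3*(-2*n - 3)/(3*n^2 + 9*n + 10)^2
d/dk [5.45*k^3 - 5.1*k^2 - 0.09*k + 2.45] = 16.35*k^2 - 10.2*k - 0.09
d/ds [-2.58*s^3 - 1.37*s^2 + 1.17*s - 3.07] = -7.74*s^2 - 2.74*s + 1.17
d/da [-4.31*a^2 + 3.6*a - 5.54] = 3.6 - 8.62*a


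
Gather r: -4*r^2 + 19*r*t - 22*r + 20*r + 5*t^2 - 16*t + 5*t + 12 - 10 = -4*r^2 + r*(19*t - 2) + 5*t^2 - 11*t + 2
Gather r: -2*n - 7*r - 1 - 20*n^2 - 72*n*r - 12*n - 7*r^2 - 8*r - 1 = -20*n^2 - 14*n - 7*r^2 + r*(-72*n - 15) - 2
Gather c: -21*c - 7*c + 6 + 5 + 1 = 12 - 28*c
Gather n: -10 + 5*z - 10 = 5*z - 20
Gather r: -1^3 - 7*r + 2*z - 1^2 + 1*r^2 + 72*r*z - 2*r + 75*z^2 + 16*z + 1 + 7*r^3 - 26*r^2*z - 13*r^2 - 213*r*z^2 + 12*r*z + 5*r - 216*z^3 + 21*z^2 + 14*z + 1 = 7*r^3 + r^2*(-26*z - 12) + r*(-213*z^2 + 84*z - 4) - 216*z^3 + 96*z^2 + 32*z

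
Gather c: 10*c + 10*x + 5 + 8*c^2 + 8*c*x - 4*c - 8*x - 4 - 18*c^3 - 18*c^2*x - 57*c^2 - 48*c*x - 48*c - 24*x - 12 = -18*c^3 + c^2*(-18*x - 49) + c*(-40*x - 42) - 22*x - 11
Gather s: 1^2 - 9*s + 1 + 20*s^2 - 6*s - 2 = 20*s^2 - 15*s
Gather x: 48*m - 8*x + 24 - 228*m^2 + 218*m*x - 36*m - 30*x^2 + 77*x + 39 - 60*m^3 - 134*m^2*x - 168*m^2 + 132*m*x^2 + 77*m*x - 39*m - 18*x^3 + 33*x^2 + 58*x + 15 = -60*m^3 - 396*m^2 - 27*m - 18*x^3 + x^2*(132*m + 3) + x*(-134*m^2 + 295*m + 127) + 78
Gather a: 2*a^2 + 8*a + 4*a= 2*a^2 + 12*a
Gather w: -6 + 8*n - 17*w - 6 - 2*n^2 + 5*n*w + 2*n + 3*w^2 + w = -2*n^2 + 10*n + 3*w^2 + w*(5*n - 16) - 12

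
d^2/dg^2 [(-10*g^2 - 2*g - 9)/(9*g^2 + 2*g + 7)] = 6*(6*g^3 - 99*g^2 - 36*g + 23)/(729*g^6 + 486*g^5 + 1809*g^4 + 764*g^3 + 1407*g^2 + 294*g + 343)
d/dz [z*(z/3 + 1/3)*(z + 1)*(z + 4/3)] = 4*z^3/3 + 10*z^2/3 + 22*z/9 + 4/9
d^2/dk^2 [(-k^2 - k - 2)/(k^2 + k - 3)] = 10*(-3*k^2 - 3*k - 4)/(k^6 + 3*k^5 - 6*k^4 - 17*k^3 + 18*k^2 + 27*k - 27)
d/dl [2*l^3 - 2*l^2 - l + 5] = 6*l^2 - 4*l - 1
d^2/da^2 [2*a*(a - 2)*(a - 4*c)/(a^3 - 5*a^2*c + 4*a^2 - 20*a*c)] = 4*(a^3*c - 6*a^3 + 84*a^2*c - 360*a*c^2 - 24*a*c + 600*c^3 + 120*c^2 - 32*c)/(a^6 - 15*a^5*c + 12*a^5 + 75*a^4*c^2 - 180*a^4*c + 48*a^4 - 125*a^3*c^3 + 900*a^3*c^2 - 720*a^3*c + 64*a^3 - 1500*a^2*c^3 + 3600*a^2*c^2 - 960*a^2*c - 6000*a*c^3 + 4800*a*c^2 - 8000*c^3)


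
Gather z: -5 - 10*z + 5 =-10*z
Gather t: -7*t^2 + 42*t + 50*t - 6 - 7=-7*t^2 + 92*t - 13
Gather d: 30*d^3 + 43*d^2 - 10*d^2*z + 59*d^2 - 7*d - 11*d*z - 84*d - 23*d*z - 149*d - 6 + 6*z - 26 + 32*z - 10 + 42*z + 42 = 30*d^3 + d^2*(102 - 10*z) + d*(-34*z - 240) + 80*z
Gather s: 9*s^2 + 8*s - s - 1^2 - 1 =9*s^2 + 7*s - 2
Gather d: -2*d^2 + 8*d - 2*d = -2*d^2 + 6*d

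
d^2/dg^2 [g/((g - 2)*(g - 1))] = 2*(g^3 - 6*g + 6)/(g^6 - 9*g^5 + 33*g^4 - 63*g^3 + 66*g^2 - 36*g + 8)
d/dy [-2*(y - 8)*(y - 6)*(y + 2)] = -6*y^2 + 48*y - 40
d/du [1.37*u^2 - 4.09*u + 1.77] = 2.74*u - 4.09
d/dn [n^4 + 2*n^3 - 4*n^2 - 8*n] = 4*n^3 + 6*n^2 - 8*n - 8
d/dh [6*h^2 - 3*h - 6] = 12*h - 3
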